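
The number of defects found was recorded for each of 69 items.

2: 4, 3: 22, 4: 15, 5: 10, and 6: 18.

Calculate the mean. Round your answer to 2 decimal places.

4.23

Values: 2, 3, 4, 5, 6
Σfx = 4×2 + 22×3 + 15×4 + 10×5 + 18×6 = 292
n = Σf = 69
Mean = 292 / 69 = 4.2319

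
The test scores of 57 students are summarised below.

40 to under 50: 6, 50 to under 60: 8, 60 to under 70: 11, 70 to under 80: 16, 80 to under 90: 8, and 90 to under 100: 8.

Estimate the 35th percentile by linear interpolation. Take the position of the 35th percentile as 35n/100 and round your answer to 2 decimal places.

Cumulative frequencies: 6, 14, 25, 41, 49, 57
n = 57; position = 35n/100 = 19.95.
This falls in the class 60 to under 70: L = 60, F = 14, f = 11, h = 10.
35th percentile ≈ 60 + ((19.95 − 14) / 11) × 10 = 65.4091

65.41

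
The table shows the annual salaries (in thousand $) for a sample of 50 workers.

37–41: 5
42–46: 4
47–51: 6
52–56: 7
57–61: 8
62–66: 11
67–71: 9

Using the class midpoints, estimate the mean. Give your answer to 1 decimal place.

56.8

Midpoints: 39, 44, 49, 54, 59, 64, 69
Σfm = 5×39 + 4×44 + 6×49 + 7×54 + 8×59 + 11×64 + 9×69 = 2840
n = Σf = 50
Mean = 2840 / 50 = 56.8000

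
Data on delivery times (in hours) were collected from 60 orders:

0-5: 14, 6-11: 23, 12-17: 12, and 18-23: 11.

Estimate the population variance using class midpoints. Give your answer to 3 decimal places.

38.000

Midpoints: 2.5, 8.5, 14.5, 20.5
n = 60, Σfm = 630, mean = 10.5000
Σfm² = 8895
Σf(m − x̄)² = Σfm² − (Σfm)²/n = 8895 − 630²/60 = 2280.0000
Population variance = 2280.0000 / 60 = 38.0000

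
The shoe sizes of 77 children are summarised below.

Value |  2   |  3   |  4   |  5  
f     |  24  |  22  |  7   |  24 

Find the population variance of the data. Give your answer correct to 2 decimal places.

1.49

Values: 2, 3, 4, 5
n = 77, Σfx = 262, mean = 3.4026
Σfx² = 1006
Σf(x − x̄)² = Σfx² − (Σfx)²/n = 1006 − 262²/77 = 114.5195
Population variance = 114.5195 / 77 = 1.4873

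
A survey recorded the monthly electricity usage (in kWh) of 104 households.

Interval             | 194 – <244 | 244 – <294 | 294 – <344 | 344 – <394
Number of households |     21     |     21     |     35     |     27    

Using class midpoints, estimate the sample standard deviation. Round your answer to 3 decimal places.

53.865

Midpoints: 219, 269, 319, 369
n = 104, Σfm = 31376, mean = 301.6923
Σfm² = 9764744
Σf(m − x̄)² = Σfm² − (Σfm)²/n = 9764744 − 31376²/104 = 298846.1538
Sample variance = 298846.1538 / 103 = 2901.4190
Standard deviation = √2901.4190 = 53.8648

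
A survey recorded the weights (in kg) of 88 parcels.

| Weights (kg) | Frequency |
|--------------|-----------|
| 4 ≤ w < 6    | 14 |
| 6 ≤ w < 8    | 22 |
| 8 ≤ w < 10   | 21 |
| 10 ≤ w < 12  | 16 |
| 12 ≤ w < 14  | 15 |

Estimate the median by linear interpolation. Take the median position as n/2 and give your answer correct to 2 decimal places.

8.76

Cumulative frequencies: 14, 36, 57, 73, 88
n = 88; position = n/2 = 44.
This falls in the class 8 ≤ w < 10: L = 8, F = 36, f = 21, h = 2.
Median ≈ 8 + ((44 − 36) / 21) × 2 = 8.7619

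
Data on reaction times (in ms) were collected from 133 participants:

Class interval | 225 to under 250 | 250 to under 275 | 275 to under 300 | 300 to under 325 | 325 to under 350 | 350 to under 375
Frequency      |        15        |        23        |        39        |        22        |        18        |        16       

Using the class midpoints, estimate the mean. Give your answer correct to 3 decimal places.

297.462

Midpoints: 237.5, 262.5, 287.5, 312.5, 337.5, 362.5
Σfm = 15×237.5 + 23×262.5 + 39×287.5 + 22×312.5 + 18×337.5 + 16×362.5 = 39562.5
n = Σf = 133
Mean = 39562.5 / 133 = 297.4624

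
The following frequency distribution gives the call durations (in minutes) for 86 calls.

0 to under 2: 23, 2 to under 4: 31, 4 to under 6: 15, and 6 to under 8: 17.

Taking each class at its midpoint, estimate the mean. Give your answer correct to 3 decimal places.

Midpoints: 1, 3, 5, 7
Σfm = 23×1 + 31×3 + 15×5 + 17×7 = 310
n = Σf = 86
Mean = 310 / 86 = 3.6047

3.605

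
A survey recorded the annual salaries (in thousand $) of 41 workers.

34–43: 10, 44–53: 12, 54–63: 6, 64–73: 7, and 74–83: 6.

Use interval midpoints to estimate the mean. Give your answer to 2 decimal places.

55.33

Midpoints: 38.5, 48.5, 58.5, 68.5, 78.5
Σfm = 10×38.5 + 12×48.5 + 6×58.5 + 7×68.5 + 6×78.5 = 2268.5
n = Σf = 41
Mean = 2268.5 / 41 = 55.3293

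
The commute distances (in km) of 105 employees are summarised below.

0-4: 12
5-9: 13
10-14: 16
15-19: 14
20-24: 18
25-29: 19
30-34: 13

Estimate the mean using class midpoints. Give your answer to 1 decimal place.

17.8

Midpoints: 2, 7, 12, 17, 22, 27, 32
Σfm = 12×2 + 13×7 + 16×12 + 14×17 + 18×22 + 19×27 + 13×32 = 1870
n = Σf = 105
Mean = 1870 / 105 = 17.8095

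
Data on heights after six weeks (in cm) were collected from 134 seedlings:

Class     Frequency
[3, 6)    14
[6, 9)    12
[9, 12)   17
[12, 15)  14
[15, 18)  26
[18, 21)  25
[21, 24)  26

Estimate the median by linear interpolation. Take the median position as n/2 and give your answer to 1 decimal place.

16.2

Cumulative frequencies: 14, 26, 43, 57, 83, 108, 134
n = 134; position = n/2 = 67.
This falls in the class [15, 18): L = 15, F = 57, f = 26, h = 3.
Median ≈ 15 + ((67 − 57) / 26) × 3 = 16.1538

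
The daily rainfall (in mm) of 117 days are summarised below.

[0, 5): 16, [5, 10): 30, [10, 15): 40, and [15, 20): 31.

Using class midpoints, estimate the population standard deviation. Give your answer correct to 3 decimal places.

Midpoints: 2.5, 7.5, 12.5, 17.5
n = 117, Σfm = 1307.5, mean = 11.1752
Σfm² = 17531.25
Σf(m − x̄)² = Σfm² − (Σfm)²/n = 17531.25 − 1307.5²/117 = 2919.6581
Population variance = 2919.6581 / 117 = 24.9543
Standard deviation = √24.9543 = 4.9954

4.995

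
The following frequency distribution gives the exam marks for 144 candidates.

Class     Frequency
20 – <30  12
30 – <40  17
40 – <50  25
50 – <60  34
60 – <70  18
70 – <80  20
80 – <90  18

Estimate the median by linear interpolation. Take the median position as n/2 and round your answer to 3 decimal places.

55.294

Cumulative frequencies: 12, 29, 54, 88, 106, 126, 144
n = 144; position = n/2 = 72.
This falls in the class 50 – <60: L = 50, F = 54, f = 34, h = 10.
Median ≈ 50 + ((72 − 54) / 34) × 10 = 55.2941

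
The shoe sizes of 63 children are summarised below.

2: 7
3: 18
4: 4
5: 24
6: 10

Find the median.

Cumulative frequencies: 7, 25, 29, 53, 63
n = 63, so the median is the value in position (n+1)/2 = 32.
Position 32 falls at value 5.

5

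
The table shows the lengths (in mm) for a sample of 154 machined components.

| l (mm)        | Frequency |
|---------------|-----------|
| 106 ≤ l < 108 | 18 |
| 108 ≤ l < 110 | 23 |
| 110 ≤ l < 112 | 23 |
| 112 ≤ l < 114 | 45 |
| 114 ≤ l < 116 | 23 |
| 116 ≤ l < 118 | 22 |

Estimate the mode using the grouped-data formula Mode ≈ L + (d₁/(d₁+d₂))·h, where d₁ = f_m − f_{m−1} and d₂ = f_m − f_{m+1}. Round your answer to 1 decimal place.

113.0

Modal class: 112 ≤ l < 114 (highest frequency 45).
d₁ = 45 − 23 = 22, d₂ = 45 − 23 = 22
Mode ≈ 112 + (22/(22+22)) × 2 = 112 + 1.0000 = 113.0000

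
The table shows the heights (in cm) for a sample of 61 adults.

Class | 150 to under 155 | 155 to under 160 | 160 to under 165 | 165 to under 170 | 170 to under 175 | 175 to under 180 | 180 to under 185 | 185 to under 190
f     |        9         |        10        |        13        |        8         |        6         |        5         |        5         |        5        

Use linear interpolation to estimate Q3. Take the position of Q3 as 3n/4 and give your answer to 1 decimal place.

Cumulative frequencies: 9, 19, 32, 40, 46, 51, 56, 61
n = 61; position = 3n/4 = 45.75.
This falls in the class 170 to under 175: L = 170, F = 40, f = 6, h = 5.
Upper quartile ≈ 170 + ((45.75 − 40) / 6) × 5 = 174.7917

174.8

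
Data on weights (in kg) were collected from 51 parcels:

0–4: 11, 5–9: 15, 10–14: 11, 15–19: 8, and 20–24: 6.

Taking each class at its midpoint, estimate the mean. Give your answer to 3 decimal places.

10.333

Midpoints: 2, 7, 12, 17, 22
Σfm = 11×2 + 15×7 + 11×12 + 8×17 + 6×22 = 527
n = Σf = 51
Mean = 527 / 51 = 10.3333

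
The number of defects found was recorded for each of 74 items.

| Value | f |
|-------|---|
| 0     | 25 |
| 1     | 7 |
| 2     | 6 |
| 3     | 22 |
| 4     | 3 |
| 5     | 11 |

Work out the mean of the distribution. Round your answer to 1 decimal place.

Values: 0, 1, 2, 3, 4, 5
Σfx = 25×0 + 7×1 + 6×2 + 22×3 + 3×4 + 11×5 = 152
n = Σf = 74
Mean = 152 / 74 = 2.0541

2.1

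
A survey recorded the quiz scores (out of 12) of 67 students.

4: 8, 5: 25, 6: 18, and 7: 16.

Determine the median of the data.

Cumulative frequencies: 8, 33, 51, 67
n = 67, so the median is the value in position (n+1)/2 = 34.
Position 34 falls at value 6.

6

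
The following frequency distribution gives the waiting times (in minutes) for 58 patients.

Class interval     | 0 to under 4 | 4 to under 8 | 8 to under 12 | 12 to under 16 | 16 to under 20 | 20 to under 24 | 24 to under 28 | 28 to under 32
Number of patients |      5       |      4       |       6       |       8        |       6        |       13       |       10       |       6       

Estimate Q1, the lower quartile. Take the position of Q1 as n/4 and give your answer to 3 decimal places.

Cumulative frequencies: 5, 9, 15, 23, 29, 42, 52, 58
n = 58; position = n/4 = 14.5.
This falls in the class 8 to under 12: L = 8, F = 9, f = 6, h = 4.
Lower quartile ≈ 8 + ((14.5 − 9) / 6) × 4 = 11.6667

11.667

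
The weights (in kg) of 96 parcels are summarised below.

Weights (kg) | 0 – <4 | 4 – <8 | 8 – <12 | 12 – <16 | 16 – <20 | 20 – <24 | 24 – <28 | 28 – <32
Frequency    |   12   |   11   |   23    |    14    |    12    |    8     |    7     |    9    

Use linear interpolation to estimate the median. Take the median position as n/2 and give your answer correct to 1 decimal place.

Cumulative frequencies: 12, 23, 46, 60, 72, 80, 87, 96
n = 96; position = n/2 = 48.
This falls in the class 12 – <16: L = 12, F = 46, f = 14, h = 4.
Median ≈ 12 + ((48 − 46) / 14) × 4 = 12.5714

12.6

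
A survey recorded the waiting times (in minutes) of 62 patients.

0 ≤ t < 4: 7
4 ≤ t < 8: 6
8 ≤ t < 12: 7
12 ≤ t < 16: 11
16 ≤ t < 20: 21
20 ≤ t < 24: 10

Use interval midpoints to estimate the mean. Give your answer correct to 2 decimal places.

14.06

Midpoints: 2, 6, 10, 14, 18, 22
Σfm = 7×2 + 6×6 + 7×10 + 11×14 + 21×18 + 10×22 = 872
n = Σf = 62
Mean = 872 / 62 = 14.0645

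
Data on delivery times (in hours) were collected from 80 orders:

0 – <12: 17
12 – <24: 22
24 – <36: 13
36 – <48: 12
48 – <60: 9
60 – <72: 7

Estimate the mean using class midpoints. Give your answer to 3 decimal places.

29.250

Midpoints: 6, 18, 30, 42, 54, 66
Σfm = 17×6 + 22×18 + 13×30 + 12×42 + 9×54 + 7×66 = 2340
n = Σf = 80
Mean = 2340 / 80 = 29.2500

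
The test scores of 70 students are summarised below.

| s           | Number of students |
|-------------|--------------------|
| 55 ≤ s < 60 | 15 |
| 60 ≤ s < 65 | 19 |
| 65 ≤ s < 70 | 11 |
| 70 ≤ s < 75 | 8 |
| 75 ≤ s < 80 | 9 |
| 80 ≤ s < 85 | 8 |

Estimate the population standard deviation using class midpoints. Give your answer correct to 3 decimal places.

8.345

Midpoints: 57.5, 62.5, 67.5, 72.5, 77.5, 82.5
n = 70, Σfm = 4730, mean = 67.5714
Σfm² = 324487.5
Σf(m − x̄)² = Σfm² − (Σfm)²/n = 324487.5 − 4730²/70 = 4874.6429
Population variance = 4874.6429 / 70 = 69.6378
Standard deviation = √69.6378 = 8.3449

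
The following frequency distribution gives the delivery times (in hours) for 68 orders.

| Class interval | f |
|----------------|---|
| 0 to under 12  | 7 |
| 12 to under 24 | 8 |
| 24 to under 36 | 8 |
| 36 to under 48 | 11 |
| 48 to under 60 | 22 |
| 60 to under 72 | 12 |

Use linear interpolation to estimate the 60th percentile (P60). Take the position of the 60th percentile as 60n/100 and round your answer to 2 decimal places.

Cumulative frequencies: 7, 15, 23, 34, 56, 68
n = 68; position = 60n/100 = 40.8.
This falls in the class 48 to under 60: L = 48, F = 34, f = 22, h = 12.
60th percentile ≈ 48 + ((40.8 − 34) / 22) × 12 = 51.7091

51.71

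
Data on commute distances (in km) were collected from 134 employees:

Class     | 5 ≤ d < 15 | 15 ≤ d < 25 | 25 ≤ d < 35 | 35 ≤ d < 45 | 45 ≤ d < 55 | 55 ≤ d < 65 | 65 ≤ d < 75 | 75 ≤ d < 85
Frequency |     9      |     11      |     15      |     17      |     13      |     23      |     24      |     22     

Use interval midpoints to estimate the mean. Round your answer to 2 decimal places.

Midpoints: 10, 20, 30, 40, 50, 60, 70, 80
Σfm = 9×10 + 11×20 + 15×30 + 17×40 + 13×50 + 23×60 + 24×70 + 22×80 = 6910
n = Σf = 134
Mean = 6910 / 134 = 51.5672

51.57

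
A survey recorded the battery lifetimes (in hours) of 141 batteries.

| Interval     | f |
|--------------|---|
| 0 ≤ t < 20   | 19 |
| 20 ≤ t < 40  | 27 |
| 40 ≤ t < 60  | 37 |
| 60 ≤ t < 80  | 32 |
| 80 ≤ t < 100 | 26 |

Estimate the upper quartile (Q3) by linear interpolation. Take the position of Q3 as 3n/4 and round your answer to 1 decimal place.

74.2

Cumulative frequencies: 19, 46, 83, 115, 141
n = 141; position = 3n/4 = 105.75.
This falls in the class 60 ≤ t < 80: L = 60, F = 83, f = 32, h = 20.
Upper quartile ≈ 60 + ((105.75 − 83) / 32) × 20 = 74.2188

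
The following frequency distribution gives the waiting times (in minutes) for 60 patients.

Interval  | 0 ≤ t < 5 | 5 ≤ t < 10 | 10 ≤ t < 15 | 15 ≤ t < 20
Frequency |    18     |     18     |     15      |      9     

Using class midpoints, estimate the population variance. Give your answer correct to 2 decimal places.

27.19

Midpoints: 2.5, 7.5, 12.5, 17.5
n = 60, Σfm = 525, mean = 8.7500
Σfm² = 6225
Σf(m − x̄)² = Σfm² − (Σfm)²/n = 6225 − 525²/60 = 1631.2500
Population variance = 1631.2500 / 60 = 27.1875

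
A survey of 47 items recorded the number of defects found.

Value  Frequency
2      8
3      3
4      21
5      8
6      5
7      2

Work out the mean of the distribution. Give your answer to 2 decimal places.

4.11

Values: 2, 3, 4, 5, 6, 7
Σfx = 8×2 + 3×3 + 21×4 + 8×5 + 5×6 + 2×7 = 193
n = Σf = 47
Mean = 193 / 47 = 4.1064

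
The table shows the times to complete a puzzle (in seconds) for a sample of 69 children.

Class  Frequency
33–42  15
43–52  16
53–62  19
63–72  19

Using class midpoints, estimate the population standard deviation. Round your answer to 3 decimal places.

Midpoints: 37.5, 47.5, 57.5, 67.5
n = 69, Σfm = 3697.5, mean = 53.5870
Σfm² = 206581.25
Σf(m − x̄)² = Σfm² − (Σfm)²/n = 206581.25 − 3697.5²/69 = 8443.4783
Population variance = 8443.4783 / 69 = 122.3693
Standard deviation = √122.3693 = 11.0621

11.062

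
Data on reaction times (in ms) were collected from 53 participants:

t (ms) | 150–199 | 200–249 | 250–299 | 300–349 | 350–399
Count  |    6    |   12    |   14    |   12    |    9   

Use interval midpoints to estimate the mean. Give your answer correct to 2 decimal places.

280.16

Midpoints: 174.5, 224.5, 274.5, 324.5, 374.5
Σfm = 6×174.5 + 12×224.5 + 14×274.5 + 12×324.5 + 9×374.5 = 14848.5
n = Σf = 53
Mean = 14848.5 / 53 = 280.1604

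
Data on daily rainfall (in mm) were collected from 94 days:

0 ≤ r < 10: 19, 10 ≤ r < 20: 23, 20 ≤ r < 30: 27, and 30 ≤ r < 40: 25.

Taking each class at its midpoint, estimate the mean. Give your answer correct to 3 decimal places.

21.170

Midpoints: 5, 15, 25, 35
Σfm = 19×5 + 23×15 + 27×25 + 25×35 = 1990
n = Σf = 94
Mean = 1990 / 94 = 21.1702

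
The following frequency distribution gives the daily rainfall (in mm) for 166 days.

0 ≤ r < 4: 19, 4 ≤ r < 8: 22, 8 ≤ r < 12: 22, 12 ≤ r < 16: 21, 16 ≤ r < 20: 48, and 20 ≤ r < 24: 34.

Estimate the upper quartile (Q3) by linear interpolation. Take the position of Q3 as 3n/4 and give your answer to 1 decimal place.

19.4

Cumulative frequencies: 19, 41, 63, 84, 132, 166
n = 166; position = 3n/4 = 124.5.
This falls in the class 16 ≤ r < 20: L = 16, F = 84, f = 48, h = 4.
Upper quartile ≈ 16 + ((124.5 − 84) / 48) × 4 = 19.3750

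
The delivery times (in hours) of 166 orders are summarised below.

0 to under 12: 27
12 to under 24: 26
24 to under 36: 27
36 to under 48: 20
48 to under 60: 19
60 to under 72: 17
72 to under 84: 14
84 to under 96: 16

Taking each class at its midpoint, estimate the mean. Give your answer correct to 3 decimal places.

41.928

Midpoints: 6, 18, 30, 42, 54, 66, 78, 90
Σfm = 27×6 + 26×18 + 27×30 + 20×42 + 19×54 + 17×66 + 14×78 + 16×90 = 6960
n = Σf = 166
Mean = 6960 / 166 = 41.9277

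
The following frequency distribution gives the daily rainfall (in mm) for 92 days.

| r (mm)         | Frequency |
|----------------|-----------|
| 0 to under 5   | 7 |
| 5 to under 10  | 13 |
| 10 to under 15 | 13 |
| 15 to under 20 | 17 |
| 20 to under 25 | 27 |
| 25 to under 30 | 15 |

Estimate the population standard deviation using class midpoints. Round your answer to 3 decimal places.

7.642

Midpoints: 2.5, 7.5, 12.5, 17.5, 22.5, 27.5
n = 92, Σfm = 1595, mean = 17.3370
Σfm² = 33025
Σf(m − x̄)² = Σfm² − (Σfm)²/n = 33025 − 1595²/92 = 5372.5543
Population variance = 5372.5543 / 92 = 58.3973
Standard deviation = √58.3973 = 7.6418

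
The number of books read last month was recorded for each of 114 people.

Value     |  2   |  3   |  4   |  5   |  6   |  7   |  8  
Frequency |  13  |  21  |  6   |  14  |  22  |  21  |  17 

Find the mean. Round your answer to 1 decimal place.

5.2

Values: 2, 3, 4, 5, 6, 7, 8
Σfx = 13×2 + 21×3 + 6×4 + 14×5 + 22×6 + 21×7 + 17×8 = 598
n = Σf = 114
Mean = 598 / 114 = 5.2456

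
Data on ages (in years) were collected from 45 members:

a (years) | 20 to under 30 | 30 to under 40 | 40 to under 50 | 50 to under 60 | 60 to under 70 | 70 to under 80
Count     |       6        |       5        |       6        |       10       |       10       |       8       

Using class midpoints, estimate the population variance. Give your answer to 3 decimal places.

267.951

Midpoints: 25, 35, 45, 55, 65, 75
n = 45, Σfm = 2395, mean = 53.2222
Σfm² = 139525
Σf(m − x̄)² = Σfm² − (Σfm)²/n = 139525 − 2395²/45 = 12057.7778
Population variance = 12057.7778 / 45 = 267.9506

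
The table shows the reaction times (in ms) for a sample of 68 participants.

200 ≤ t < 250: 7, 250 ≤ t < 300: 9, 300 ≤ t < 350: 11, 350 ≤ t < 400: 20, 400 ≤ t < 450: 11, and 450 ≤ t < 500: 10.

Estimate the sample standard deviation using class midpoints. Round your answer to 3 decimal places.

76.219

Midpoints: 225, 275, 325, 375, 425, 475
n = 68, Σfm = 24550, mean = 361.0294
Σfm² = 9252500
Σf(m − x̄)² = Σfm² − (Σfm)²/n = 9252500 − 24550²/68 = 389227.9412
Sample variance = 389227.9412 / 67 = 5809.3723
Standard deviation = √5809.3723 = 76.2192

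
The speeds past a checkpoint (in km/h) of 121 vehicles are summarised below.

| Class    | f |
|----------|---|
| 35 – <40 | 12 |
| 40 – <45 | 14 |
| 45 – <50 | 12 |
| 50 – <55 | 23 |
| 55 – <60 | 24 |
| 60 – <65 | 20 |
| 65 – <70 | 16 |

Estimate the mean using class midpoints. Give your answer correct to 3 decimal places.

53.988

Midpoints: 37.5, 42.5, 47.5, 52.5, 57.5, 62.5, 67.5
Σfm = 12×37.5 + 14×42.5 + 12×47.5 + 23×52.5 + 24×57.5 + 20×62.5 + 16×67.5 = 6532.5
n = Σf = 121
Mean = 6532.5 / 121 = 53.9876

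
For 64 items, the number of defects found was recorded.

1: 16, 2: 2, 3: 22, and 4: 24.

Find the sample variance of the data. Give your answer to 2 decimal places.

1.40

Values: 1, 2, 3, 4
n = 64, Σfx = 182, mean = 2.8438
Σfx² = 606
Σf(x − x̄)² = Σfx² − (Σfx)²/n = 606 − 182²/64 = 88.4375
Sample variance = 88.4375 / 63 = 1.4038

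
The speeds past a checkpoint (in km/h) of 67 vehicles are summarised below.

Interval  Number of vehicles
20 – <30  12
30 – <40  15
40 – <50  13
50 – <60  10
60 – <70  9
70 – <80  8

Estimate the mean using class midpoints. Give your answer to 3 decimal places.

Midpoints: 25, 35, 45, 55, 65, 75
Σfm = 12×25 + 15×35 + 13×45 + 10×55 + 9×65 + 8×75 = 3145
n = Σf = 67
Mean = 3145 / 67 = 46.9403

46.940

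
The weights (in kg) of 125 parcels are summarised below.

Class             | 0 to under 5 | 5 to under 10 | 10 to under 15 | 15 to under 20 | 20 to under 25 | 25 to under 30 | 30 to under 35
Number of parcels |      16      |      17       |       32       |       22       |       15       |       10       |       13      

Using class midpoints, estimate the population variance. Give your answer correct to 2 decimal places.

Midpoints: 2.5, 7.5, 12.5, 17.5, 22.5, 27.5, 32.5
n = 125, Σfm = 1987.5, mean = 15.9000
Σfm² = 41681.25
Σf(m − x̄)² = Σfm² − (Σfm)²/n = 41681.25 − 1987.5²/125 = 10080.0000
Population variance = 10080.0000 / 125 = 80.6400

80.64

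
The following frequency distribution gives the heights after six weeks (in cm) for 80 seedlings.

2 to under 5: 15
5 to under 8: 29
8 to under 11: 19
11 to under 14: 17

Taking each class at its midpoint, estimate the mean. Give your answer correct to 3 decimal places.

Midpoints: 3.5, 6.5, 9.5, 12.5
Σfm = 15×3.5 + 29×6.5 + 19×9.5 + 17×12.5 = 634
n = Σf = 80
Mean = 634 / 80 = 7.9250

7.925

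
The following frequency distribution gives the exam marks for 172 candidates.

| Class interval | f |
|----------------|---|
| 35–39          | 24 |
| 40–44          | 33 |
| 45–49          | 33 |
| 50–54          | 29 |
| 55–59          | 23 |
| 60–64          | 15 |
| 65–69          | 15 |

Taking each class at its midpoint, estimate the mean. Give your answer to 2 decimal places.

Midpoints: 37, 42, 47, 52, 57, 62, 67
Σfm = 24×37 + 33×42 + 33×47 + 29×52 + 23×57 + 15×62 + 15×67 = 8579
n = Σf = 172
Mean = 8579 / 172 = 49.8779

49.88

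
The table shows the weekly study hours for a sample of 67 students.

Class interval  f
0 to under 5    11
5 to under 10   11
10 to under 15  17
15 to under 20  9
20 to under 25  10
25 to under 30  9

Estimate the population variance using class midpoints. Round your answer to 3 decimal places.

Midpoints: 2.5, 7.5, 12.5, 17.5, 22.5, 27.5
n = 67, Σfm = 952.5, mean = 14.2164
Σfm² = 17968.75
Σf(m − x̄)² = Σfm² − (Σfm)²/n = 17968.75 − 952.5²/67 = 4427.6119
Population variance = 4427.6119 / 67 = 66.0838

66.084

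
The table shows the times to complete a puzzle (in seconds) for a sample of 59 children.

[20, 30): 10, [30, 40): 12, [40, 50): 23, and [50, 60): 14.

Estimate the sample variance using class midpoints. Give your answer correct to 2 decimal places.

104.32

Midpoints: 25, 35, 45, 55
n = 59, Σfm = 2475, mean = 41.9492
Σfm² = 109875
Σf(m − x̄)² = Σfm² − (Σfm)²/n = 109875 − 2475²/59 = 6050.8475
Sample variance = 6050.8475 / 58 = 104.3250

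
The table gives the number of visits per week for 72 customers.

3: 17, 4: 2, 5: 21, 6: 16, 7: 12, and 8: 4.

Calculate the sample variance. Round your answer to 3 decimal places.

Values: 3, 4, 5, 6, 7, 8
n = 72, Σfx = 376, mean = 5.2222
Σfx² = 2130
Σf(x − x̄)² = Σfx² − (Σfx)²/n = 2130 − 376²/72 = 166.4444
Sample variance = 166.4444 / 71 = 2.3443

2.344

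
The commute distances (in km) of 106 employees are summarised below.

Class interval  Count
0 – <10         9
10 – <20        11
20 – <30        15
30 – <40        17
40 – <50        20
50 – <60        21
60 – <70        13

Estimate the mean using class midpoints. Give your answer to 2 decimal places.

Midpoints: 5, 15, 25, 35, 45, 55, 65
Σfm = 9×5 + 11×15 + 15×25 + 17×35 + 20×45 + 21×55 + 13×65 = 4080
n = Σf = 106
Mean = 4080 / 106 = 38.4906

38.49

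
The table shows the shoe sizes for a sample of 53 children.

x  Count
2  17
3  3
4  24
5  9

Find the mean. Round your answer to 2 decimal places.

3.47

Values: 2, 3, 4, 5
Σfx = 17×2 + 3×3 + 24×4 + 9×5 = 184
n = Σf = 53
Mean = 184 / 53 = 3.4717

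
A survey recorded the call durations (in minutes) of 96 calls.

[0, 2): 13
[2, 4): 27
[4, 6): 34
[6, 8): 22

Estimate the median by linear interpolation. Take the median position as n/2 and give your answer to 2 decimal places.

Cumulative frequencies: 13, 40, 74, 96
n = 96; position = n/2 = 48.
This falls in the class [4, 6): L = 4, F = 40, f = 34, h = 2.
Median ≈ 4 + ((48 − 40) / 34) × 2 = 4.4706

4.47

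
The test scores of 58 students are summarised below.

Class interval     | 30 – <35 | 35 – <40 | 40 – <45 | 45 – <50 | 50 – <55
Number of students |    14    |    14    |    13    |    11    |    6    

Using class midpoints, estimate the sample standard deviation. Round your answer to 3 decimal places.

6.582

Midpoints: 32.5, 37.5, 42.5, 47.5, 52.5
n = 58, Σfm = 2370, mean = 40.8621
Σfm² = 99312.5
Σf(m − x̄)² = Σfm² − (Σfm)²/n = 99312.5 − 2370²/58 = 2469.3966
Sample variance = 2469.3966 / 57 = 43.3227
Standard deviation = √43.3227 = 6.5820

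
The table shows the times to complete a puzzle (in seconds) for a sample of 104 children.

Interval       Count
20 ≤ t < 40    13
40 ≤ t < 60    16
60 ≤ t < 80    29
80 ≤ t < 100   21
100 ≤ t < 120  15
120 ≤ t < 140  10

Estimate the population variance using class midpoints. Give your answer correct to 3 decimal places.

Midpoints: 30, 50, 70, 90, 110, 130
n = 104, Σfm = 8060, mean = 77.5000
Σfm² = 714400
Σf(m − x̄)² = Σfm² − (Σfm)²/n = 714400 − 8060²/104 = 89750.0000
Population variance = 89750.0000 / 104 = 862.9808

862.981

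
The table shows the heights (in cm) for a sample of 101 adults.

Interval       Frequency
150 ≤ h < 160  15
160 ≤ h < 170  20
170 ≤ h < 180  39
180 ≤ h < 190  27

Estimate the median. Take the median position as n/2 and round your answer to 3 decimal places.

Cumulative frequencies: 15, 35, 74, 101
n = 101; position = n/2 = 50.5.
This falls in the class 170 ≤ h < 180: L = 170, F = 35, f = 39, h = 10.
Median ≈ 170 + ((50.5 − 35) / 39) × 10 = 173.9744

173.974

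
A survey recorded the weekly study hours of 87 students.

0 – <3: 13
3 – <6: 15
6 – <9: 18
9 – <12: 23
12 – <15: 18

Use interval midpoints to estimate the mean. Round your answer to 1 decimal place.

8.1

Midpoints: 1.5, 4.5, 7.5, 10.5, 13.5
Σfm = 13×1.5 + 15×4.5 + 18×7.5 + 23×10.5 + 18×13.5 = 706.5
n = Σf = 87
Mean = 706.5 / 87 = 8.1207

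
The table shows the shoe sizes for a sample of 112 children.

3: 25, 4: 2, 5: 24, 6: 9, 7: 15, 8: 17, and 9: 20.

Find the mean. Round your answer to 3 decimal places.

6.054

Values: 3, 4, 5, 6, 7, 8, 9
Σfx = 25×3 + 2×4 + 24×5 + 9×6 + 15×7 + 17×8 + 20×9 = 678
n = Σf = 112
Mean = 678 / 112 = 6.0536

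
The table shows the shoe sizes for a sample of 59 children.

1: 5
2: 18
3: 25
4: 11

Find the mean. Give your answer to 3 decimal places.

2.712

Values: 1, 2, 3, 4
Σfx = 5×1 + 18×2 + 25×3 + 11×4 = 160
n = Σf = 59
Mean = 160 / 59 = 2.7119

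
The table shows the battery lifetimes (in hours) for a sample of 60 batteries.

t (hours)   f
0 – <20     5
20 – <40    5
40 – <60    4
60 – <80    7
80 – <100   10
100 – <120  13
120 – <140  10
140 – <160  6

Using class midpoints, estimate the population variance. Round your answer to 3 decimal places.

1699.889

Midpoints: 10, 30, 50, 70, 90, 110, 130, 150
n = 60, Σfm = 5420, mean = 90.3333
Σfm² = 591600
Σf(m − x̄)² = Σfm² − (Σfm)²/n = 591600 − 5420²/60 = 101993.3333
Population variance = 101993.3333 / 60 = 1699.8889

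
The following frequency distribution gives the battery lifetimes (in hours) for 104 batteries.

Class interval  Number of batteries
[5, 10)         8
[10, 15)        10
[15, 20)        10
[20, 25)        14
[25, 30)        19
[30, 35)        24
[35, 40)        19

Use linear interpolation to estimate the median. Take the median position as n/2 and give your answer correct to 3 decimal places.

Cumulative frequencies: 8, 18, 28, 42, 61, 85, 104
n = 104; position = n/2 = 52.
This falls in the class [25, 30): L = 25, F = 42, f = 19, h = 5.
Median ≈ 25 + ((52 − 42) / 19) × 5 = 27.6316

27.632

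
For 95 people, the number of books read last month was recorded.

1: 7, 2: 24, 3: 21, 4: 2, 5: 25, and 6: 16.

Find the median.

Cumulative frequencies: 7, 31, 52, 54, 79, 95
n = 95, so the median is the value in position (n+1)/2 = 48.
Position 48 falls at value 3.

3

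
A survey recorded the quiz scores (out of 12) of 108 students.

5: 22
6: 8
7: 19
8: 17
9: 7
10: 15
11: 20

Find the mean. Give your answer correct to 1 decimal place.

8.0

Values: 5, 6, 7, 8, 9, 10, 11
Σfx = 22×5 + 8×6 + 19×7 + 17×8 + 7×9 + 15×10 + 20×11 = 860
n = Σf = 108
Mean = 860 / 108 = 7.9630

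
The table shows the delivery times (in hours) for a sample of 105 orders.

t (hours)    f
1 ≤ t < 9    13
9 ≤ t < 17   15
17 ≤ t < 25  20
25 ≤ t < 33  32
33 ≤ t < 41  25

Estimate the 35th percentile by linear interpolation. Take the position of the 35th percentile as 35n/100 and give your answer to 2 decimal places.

Cumulative frequencies: 13, 28, 48, 80, 105
n = 105; position = 35n/100 = 36.75.
This falls in the class 17 ≤ t < 25: L = 17, F = 28, f = 20, h = 8.
35th percentile ≈ 17 + ((36.75 − 28) / 20) × 8 = 20.5000

20.50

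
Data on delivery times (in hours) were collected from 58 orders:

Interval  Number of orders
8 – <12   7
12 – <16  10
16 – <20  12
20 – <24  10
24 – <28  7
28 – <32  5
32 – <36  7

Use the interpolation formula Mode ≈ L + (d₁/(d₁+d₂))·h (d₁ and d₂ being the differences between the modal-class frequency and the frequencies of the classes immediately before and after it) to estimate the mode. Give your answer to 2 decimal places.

18.00

Modal class: 16 – <20 (highest frequency 12).
d₁ = 12 − 10 = 2, d₂ = 12 − 10 = 2
Mode ≈ 16 + (2/(2+2)) × 4 = 16 + 2.0000 = 18.0000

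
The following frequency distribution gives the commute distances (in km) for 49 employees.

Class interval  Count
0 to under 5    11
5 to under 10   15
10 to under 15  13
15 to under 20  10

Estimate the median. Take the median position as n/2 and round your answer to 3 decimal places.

9.500

Cumulative frequencies: 11, 26, 39, 49
n = 49; position = n/2 = 24.5.
This falls in the class 5 to under 10: L = 5, F = 11, f = 15, h = 5.
Median ≈ 5 + ((24.5 − 11) / 15) × 5 = 9.5000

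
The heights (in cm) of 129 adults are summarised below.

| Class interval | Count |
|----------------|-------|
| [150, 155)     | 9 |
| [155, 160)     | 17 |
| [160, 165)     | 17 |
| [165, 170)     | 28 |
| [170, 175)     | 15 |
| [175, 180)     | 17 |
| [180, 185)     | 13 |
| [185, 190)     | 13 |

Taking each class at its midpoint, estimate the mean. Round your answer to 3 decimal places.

Midpoints: 152.5, 157.5, 162.5, 167.5, 172.5, 177.5, 182.5, 187.5
Σfm = 9×152.5 + 17×157.5 + 17×162.5 + 28×167.5 + 15×172.5 + 17×177.5 + 13×182.5 + 13×187.5 = 21917.5
n = Σf = 129
Mean = 21917.5 / 129 = 169.9031

169.903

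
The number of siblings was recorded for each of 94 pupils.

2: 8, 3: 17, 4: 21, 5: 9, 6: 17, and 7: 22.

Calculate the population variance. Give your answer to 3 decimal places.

2.793

Values: 2, 3, 4, 5, 6, 7
n = 94, Σfx = 452, mean = 4.8085
Σfx² = 2436
Σf(x − x̄)² = Σfx² − (Σfx)²/n = 2436 − 452²/94 = 262.5532
Population variance = 262.5532 / 94 = 2.7931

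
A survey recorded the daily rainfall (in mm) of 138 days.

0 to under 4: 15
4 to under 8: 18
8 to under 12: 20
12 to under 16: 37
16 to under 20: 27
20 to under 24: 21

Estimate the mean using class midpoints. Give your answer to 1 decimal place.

Midpoints: 2, 6, 10, 14, 18, 22
Σfm = 15×2 + 18×6 + 20×10 + 37×14 + 27×18 + 21×22 = 1804
n = Σf = 138
Mean = 1804 / 138 = 13.0725

13.1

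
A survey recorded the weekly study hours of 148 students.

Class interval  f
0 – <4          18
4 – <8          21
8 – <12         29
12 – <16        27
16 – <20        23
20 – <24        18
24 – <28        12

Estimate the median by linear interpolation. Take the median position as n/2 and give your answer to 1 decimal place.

Cumulative frequencies: 18, 39, 68, 95, 118, 136, 148
n = 148; position = n/2 = 74.
This falls in the class 12 – <16: L = 12, F = 68, f = 27, h = 4.
Median ≈ 12 + ((74 − 68) / 27) × 4 = 12.8889

12.9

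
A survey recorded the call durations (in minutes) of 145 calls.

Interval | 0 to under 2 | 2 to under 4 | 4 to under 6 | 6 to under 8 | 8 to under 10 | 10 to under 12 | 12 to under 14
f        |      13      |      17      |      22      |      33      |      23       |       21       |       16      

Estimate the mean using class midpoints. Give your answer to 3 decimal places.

Midpoints: 1, 3, 5, 7, 9, 11, 13
Σfm = 13×1 + 17×3 + 22×5 + 33×7 + 23×9 + 21×11 + 16×13 = 1051
n = Σf = 145
Mean = 1051 / 145 = 7.2483

7.248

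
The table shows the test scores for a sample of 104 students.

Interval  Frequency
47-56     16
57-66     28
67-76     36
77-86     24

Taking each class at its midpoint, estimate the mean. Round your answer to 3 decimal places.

Midpoints: 51.5, 61.5, 71.5, 81.5
Σfm = 16×51.5 + 28×61.5 + 36×71.5 + 24×81.5 = 7076
n = Σf = 104
Mean = 7076 / 104 = 68.0385

68.038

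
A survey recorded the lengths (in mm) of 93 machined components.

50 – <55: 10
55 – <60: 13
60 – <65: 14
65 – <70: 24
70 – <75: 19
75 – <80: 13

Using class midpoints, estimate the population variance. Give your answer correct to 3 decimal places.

59.215

Midpoints: 52.5, 57.5, 62.5, 67.5, 72.5, 77.5
n = 93, Σfm = 6152.5, mean = 66.1559
Σfm² = 412531.25
Σf(m − x̄)² = Σfm² − (Σfm)²/n = 412531.25 − 6152.5²/93 = 5506.9892
Population variance = 5506.9892 / 93 = 59.2149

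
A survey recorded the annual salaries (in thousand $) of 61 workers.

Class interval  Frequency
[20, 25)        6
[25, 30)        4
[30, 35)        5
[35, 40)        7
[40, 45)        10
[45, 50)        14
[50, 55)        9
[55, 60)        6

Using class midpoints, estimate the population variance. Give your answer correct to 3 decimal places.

107.726

Midpoints: 22.5, 27.5, 32.5, 37.5, 42.5, 47.5, 52.5, 57.5
n = 61, Σfm = 2577.5, mean = 42.2541
Σfm² = 115481.25
Σf(m − x̄)² = Σfm² − (Σfm)²/n = 115481.25 − 2577.5²/61 = 6571.3115
Population variance = 6571.3115 / 61 = 107.7264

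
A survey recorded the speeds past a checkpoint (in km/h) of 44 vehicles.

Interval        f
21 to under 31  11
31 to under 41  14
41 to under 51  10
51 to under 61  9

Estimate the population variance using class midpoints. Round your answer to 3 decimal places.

114.618

Midpoints: 26, 36, 46, 56
n = 44, Σfm = 1754, mean = 39.8636
Σfm² = 74964
Σf(m − x̄)² = Σfm² − (Σfm)²/n = 74964 − 1754²/44 = 5043.1818
Population variance = 5043.1818 / 44 = 114.6178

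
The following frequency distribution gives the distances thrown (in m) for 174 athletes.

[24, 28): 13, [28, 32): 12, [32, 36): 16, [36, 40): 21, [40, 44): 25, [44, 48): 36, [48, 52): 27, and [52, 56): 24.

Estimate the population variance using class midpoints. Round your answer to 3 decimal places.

Midpoints: 26, 30, 34, 38, 42, 46, 50, 54
n = 174, Σfm = 7392, mean = 42.4828
Σfm² = 326168
Σf(m − x̄)² = Σfm² − (Σfm)²/n = 326168 − 7392²/174 = 12135.4483
Population variance = 12135.4483 / 174 = 69.7440

69.744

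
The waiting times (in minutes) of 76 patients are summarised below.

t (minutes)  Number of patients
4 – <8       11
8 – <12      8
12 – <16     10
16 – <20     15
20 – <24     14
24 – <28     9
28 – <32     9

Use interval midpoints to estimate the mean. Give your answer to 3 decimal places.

18.000

Midpoints: 6, 10, 14, 18, 22, 26, 30
Σfm = 11×6 + 8×10 + 10×14 + 15×18 + 14×22 + 9×26 + 9×30 = 1368
n = Σf = 76
Mean = 1368 / 76 = 18.0000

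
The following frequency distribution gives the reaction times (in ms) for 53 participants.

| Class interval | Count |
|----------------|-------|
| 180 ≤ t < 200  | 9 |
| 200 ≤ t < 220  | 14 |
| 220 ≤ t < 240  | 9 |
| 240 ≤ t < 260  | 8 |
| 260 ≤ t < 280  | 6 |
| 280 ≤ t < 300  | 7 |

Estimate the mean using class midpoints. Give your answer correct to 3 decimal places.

233.396

Midpoints: 190, 210, 230, 250, 270, 290
Σfm = 9×190 + 14×210 + 9×230 + 8×250 + 6×270 + 7×290 = 12370
n = Σf = 53
Mean = 12370 / 53 = 233.3962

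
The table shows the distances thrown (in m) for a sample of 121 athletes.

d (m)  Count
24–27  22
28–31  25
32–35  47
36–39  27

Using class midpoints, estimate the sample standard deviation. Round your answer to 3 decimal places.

4.089

Midpoints: 25.5, 29.5, 33.5, 37.5
n = 121, Σfm = 3885.5, mean = 32.1116
Σfm² = 126776.25
Σf(m − x̄)² = Σfm² − (Σfm)²/n = 126776.25 − 3885.5²/121 = 2006.7438
Sample variance = 2006.7438 / 120 = 16.7229
Standard deviation = √16.7229 = 4.0894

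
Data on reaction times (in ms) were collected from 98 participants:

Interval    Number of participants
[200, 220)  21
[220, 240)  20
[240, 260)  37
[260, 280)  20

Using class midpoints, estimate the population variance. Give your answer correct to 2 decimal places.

Midpoints: 210, 230, 250, 270
n = 98, Σfm = 23660, mean = 241.4286
Σfm² = 5754600
Σf(m − x̄)² = Σfm² − (Σfm)²/n = 5754600 − 23660²/98 = 42400.0000
Population variance = 42400.0000 / 98 = 432.6531

432.65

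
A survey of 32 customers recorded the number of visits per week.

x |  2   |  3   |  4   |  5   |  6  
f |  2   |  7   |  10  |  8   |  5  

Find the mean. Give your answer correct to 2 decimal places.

4.22

Values: 2, 3, 4, 5, 6
Σfx = 2×2 + 7×3 + 10×4 + 8×5 + 5×6 = 135
n = Σf = 32
Mean = 135 / 32 = 4.2188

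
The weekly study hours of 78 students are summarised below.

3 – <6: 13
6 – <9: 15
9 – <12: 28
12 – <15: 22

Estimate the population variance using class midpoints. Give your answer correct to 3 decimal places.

9.735

Midpoints: 4.5, 7.5, 10.5, 13.5
n = 78, Σfm = 762, mean = 9.7692
Σfm² = 8203.5
Σf(m − x̄)² = Σfm² − (Σfm)²/n = 8203.5 − 762²/78 = 759.3462
Population variance = 759.3462 / 78 = 9.7352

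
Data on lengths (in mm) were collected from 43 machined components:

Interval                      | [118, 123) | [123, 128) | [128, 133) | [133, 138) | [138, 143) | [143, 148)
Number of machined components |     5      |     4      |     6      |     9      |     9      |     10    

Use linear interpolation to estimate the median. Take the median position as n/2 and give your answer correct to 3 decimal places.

Cumulative frequencies: 5, 9, 15, 24, 33, 43
n = 43; position = n/2 = 21.5.
This falls in the class [133, 138): L = 133, F = 15, f = 9, h = 5.
Median ≈ 133 + ((21.5 − 15) / 9) × 5 = 136.6111

136.611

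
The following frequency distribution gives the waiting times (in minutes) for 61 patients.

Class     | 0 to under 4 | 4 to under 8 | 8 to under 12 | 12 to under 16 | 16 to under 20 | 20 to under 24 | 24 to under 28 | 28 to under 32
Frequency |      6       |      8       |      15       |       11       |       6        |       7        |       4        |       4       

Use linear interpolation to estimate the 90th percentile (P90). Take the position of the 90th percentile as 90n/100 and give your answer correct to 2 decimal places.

Cumulative frequencies: 6, 14, 29, 40, 46, 53, 57, 61
n = 61; position = 90n/100 = 54.9.
This falls in the class 24 to under 28: L = 24, F = 53, f = 4, h = 4.
90th percentile ≈ 24 + ((54.9 − 53) / 4) × 4 = 25.9000

25.90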